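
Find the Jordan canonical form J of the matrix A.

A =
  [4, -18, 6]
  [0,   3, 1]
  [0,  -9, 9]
J_1(4) ⊕ J_2(6)

The characteristic polynomial is
  det(x·I − A) = x^3 - 16*x^2 + 84*x - 144 = (x - 6)^2*(x - 4)

Eigenvalues and multiplicities (the geometric multiplicity of λ is n − rank(A − λI), which equals the number of Jordan blocks for λ):
  λ = 4: algebraic multiplicity = 1, geometric multiplicity = 1
  λ = 6: algebraic multiplicity = 2, geometric multiplicity = 1

Determining the block sizes for each eigenvalue:
  λ = 4: one block (gm = 1), so the single block has size am = 1 → block sizes [1]
  λ = 6: one block (gm = 1), so the single block has size am = 2 → block sizes [2]

Assembling the blocks gives a Jordan form
J =
  [4, 0, 0]
  [0, 6, 1]
  [0, 0, 6]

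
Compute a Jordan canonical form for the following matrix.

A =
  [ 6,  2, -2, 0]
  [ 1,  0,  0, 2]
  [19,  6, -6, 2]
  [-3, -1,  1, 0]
J_2(0) ⊕ J_2(0)

The characteristic polynomial is
  det(x·I − A) = x^4

Eigenvalues and multiplicities (the geometric multiplicity of λ is n − rank(A − λI), which equals the number of Jordan blocks for λ):
  λ = 0: algebraic multiplicity = 4, geometric multiplicity = 2

Determining the block sizes for each eigenvalue:
  λ = 0: with am = 4 and gm = 2, the partition is not yet determined (e.g. several partitions of 4 into 2 parts exist). Let N = A − (0)·I. Computing rank(N^1) = 2, rank(N^2) = 0; the number of blocks of size ≥ j is rank(N^{j−1}) − rank(N^j), giving [2, 2]. So we have 2 block(s) of size 2 → block sizes [2, 2]

Assembling the blocks gives a Jordan form
J =
  [0, 1, 0, 0]
  [0, 0, 0, 0]
  [0, 0, 0, 1]
  [0, 0, 0, 0]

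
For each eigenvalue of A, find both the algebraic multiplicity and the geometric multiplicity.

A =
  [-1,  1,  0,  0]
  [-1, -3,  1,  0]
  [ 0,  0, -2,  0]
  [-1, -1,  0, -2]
λ = -2: alg = 4, geom = 2

Step 1 — factor the characteristic polynomial to read off the algebraic multiplicities:
  χ_A(x) = (x + 2)^4

Step 2 — compute geometric multiplicities via the rank-nullity identity g(λ) = n − rank(A − λI):
  rank(A − (-2)·I) = 2, so dim ker(A − (-2)·I) = n − 2 = 2

Summary:
  λ = -2: algebraic multiplicity = 4, geometric multiplicity = 2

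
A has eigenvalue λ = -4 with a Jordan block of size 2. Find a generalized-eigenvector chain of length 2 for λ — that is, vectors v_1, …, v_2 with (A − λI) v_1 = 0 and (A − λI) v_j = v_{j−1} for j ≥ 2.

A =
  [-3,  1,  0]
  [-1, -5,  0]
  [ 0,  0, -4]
A Jordan chain for λ = -4 of length 2:
v_1 = (1, -1, 0)ᵀ
v_2 = (1, 0, 0)ᵀ

Let N = A − (-4)·I. We want v_2 with N^2 v_2 = 0 but N^1 v_2 ≠ 0; then v_{j-1} := N · v_j for j = 2, …, 2.

Pick v_2 = (1, 0, 0)ᵀ.
Then v_1 = N · v_2 = (1, -1, 0)ᵀ.

Sanity check: (A − (-4)·I) v_1 = (0, 0, 0)ᵀ = 0. ✓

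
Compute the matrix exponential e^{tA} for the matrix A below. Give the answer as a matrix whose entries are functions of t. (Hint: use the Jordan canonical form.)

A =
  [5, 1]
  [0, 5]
e^{tA} =
  [exp(5*t), t*exp(5*t)]
  [0, exp(5*t)]

Strategy: write A = P · J · P⁻¹ where J is a Jordan canonical form, so e^{tA} = P · e^{tJ} · P⁻¹, and e^{tJ} can be computed block-by-block.

A has Jordan form
J =
  [5, 1]
  [0, 5]
(up to reordering of blocks).

Per-block formulas:
  For a 2×2 Jordan block J_2(5): exp(t · J_2(5)) = e^(5t)·(I + t·N), where N is the 2×2 nilpotent shift.

After assembling e^{tJ} and conjugating by P, we get:

e^{tA} =
  [exp(5*t), t*exp(5*t)]
  [0, exp(5*t)]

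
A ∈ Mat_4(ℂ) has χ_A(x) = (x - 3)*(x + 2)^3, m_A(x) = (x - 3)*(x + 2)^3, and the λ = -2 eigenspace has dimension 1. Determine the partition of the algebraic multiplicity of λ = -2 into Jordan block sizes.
Block sizes for λ = -2: [3]

Step 1 — from the characteristic polynomial, algebraic multiplicity of λ = -2 is 3. From dim ker(A − (-2)·I) = 1, there are exactly 1 Jordan blocks for λ = -2.
Step 2 — from the minimal polynomial, the factor (x + 2)^3 tells us the largest block for λ = -2 has size 3.
Step 3 — with total size 3, 1 blocks, and largest block 3, the block sizes (in nonincreasing order) are [3].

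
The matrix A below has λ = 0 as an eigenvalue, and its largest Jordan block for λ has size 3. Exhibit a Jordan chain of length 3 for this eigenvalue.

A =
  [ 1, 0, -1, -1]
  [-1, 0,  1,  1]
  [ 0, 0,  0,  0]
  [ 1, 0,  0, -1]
A Jordan chain for λ = 0 of length 3:
v_1 = (-1, 1, 0, -1)ᵀ
v_2 = (-1, 1, 0, 0)ᵀ
v_3 = (0, 0, 1, 0)ᵀ

Let N = A − (0)·I. We want v_3 with N^3 v_3 = 0 but N^2 v_3 ≠ 0; then v_{j-1} := N · v_j for j = 3, …, 2.

Pick v_3 = (0, 0, 1, 0)ᵀ.
Then v_2 = N · v_3 = (-1, 1, 0, 0)ᵀ.
Then v_1 = N · v_2 = (-1, 1, 0, -1)ᵀ.

Sanity check: (A − (0)·I) v_1 = (0, 0, 0, 0)ᵀ = 0. ✓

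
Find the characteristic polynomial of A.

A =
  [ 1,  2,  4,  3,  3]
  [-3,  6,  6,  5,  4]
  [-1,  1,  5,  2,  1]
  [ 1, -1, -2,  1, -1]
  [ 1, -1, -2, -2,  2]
x^5 - 15*x^4 + 90*x^3 - 270*x^2 + 405*x - 243

Expanding det(x·I − A) (e.g. by cofactor expansion or by noting that A is similar to its Jordan form J, which has the same characteristic polynomial as A) gives
  χ_A(x) = x^5 - 15*x^4 + 90*x^3 - 270*x^2 + 405*x - 243
which factors as (x - 3)^5. The eigenvalues (with algebraic multiplicities) are λ = 3 with multiplicity 5.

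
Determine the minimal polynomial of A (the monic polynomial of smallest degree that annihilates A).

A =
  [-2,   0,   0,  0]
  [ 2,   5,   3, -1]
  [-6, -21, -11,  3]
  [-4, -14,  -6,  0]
x^2 + 4*x + 4

The characteristic polynomial is χ_A(x) = (x + 2)^4, so the eigenvalues are known. The minimal polynomial is
  m_A(x) = Π_λ (x − λ)^{k_λ}
where k_λ is the size of the *largest* Jordan block for λ (equivalently, the smallest k with (A − λI)^k v = 0 for every generalised eigenvector v of λ).

  λ = -2: largest Jordan block has size 2, contributing (x + 2)^2

So m_A(x) = (x + 2)^2 = x^2 + 4*x + 4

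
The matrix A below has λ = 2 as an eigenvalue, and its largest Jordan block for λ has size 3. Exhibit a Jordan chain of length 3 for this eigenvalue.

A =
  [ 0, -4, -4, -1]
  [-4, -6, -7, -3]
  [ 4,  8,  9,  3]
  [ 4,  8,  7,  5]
A Jordan chain for λ = 2 of length 3:
v_1 = (1, 2, -2, -2)ᵀ
v_2 = (-4, -7, 7, 7)ᵀ
v_3 = (0, 0, 1, 0)ᵀ

Let N = A − (2)·I. We want v_3 with N^3 v_3 = 0 but N^2 v_3 ≠ 0; then v_{j-1} := N · v_j for j = 3, …, 2.

Pick v_3 = (0, 0, 1, 0)ᵀ.
Then v_2 = N · v_3 = (-4, -7, 7, 7)ᵀ.
Then v_1 = N · v_2 = (1, 2, -2, -2)ᵀ.

Sanity check: (A − (2)·I) v_1 = (0, 0, 0, 0)ᵀ = 0. ✓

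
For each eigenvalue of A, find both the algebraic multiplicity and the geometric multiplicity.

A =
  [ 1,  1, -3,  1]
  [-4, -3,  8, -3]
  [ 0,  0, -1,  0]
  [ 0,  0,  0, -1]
λ = -1: alg = 4, geom = 2

Step 1 — factor the characteristic polynomial to read off the algebraic multiplicities:
  χ_A(x) = (x + 1)^4

Step 2 — compute geometric multiplicities via the rank-nullity identity g(λ) = n − rank(A − λI):
  rank(A − (-1)·I) = 2, so dim ker(A − (-1)·I) = n − 2 = 2

Summary:
  λ = -1: algebraic multiplicity = 4, geometric multiplicity = 2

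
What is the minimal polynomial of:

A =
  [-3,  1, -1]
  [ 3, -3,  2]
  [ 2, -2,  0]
x^3 + 6*x^2 + 12*x + 8

The characteristic polynomial is χ_A(x) = (x + 2)^3, so the eigenvalues are known. The minimal polynomial is
  m_A(x) = Π_λ (x − λ)^{k_λ}
where k_λ is the size of the *largest* Jordan block for λ (equivalently, the smallest k with (A − λI)^k v = 0 for every generalised eigenvector v of λ).

  λ = -2: largest Jordan block has size 3, contributing (x + 2)^3

So m_A(x) = (x + 2)^3 = x^3 + 6*x^2 + 12*x + 8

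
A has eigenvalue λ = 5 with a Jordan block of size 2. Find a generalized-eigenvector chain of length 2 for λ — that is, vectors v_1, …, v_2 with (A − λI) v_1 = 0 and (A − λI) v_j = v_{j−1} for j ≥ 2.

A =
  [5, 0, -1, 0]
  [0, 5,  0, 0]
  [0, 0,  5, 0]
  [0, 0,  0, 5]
A Jordan chain for λ = 5 of length 2:
v_1 = (-1, 0, 0, 0)ᵀ
v_2 = (0, 0, 1, 0)ᵀ

Let N = A − (5)·I. We want v_2 with N^2 v_2 = 0 but N^1 v_2 ≠ 0; then v_{j-1} := N · v_j for j = 2, …, 2.

Pick v_2 = (0, 0, 1, 0)ᵀ.
Then v_1 = N · v_2 = (-1, 0, 0, 0)ᵀ.

Sanity check: (A − (5)·I) v_1 = (0, 0, 0, 0)ᵀ = 0. ✓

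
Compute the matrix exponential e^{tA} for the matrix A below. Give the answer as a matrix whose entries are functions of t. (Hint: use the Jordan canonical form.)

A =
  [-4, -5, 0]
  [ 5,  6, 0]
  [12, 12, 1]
e^{tA} =
  [-5*t*exp(t) + exp(t), -5*t*exp(t), 0]
  [5*t*exp(t), 5*t*exp(t) + exp(t), 0]
  [12*t*exp(t), 12*t*exp(t), exp(t)]

Strategy: write A = P · J · P⁻¹ where J is a Jordan canonical form, so e^{tA} = P · e^{tJ} · P⁻¹, and e^{tJ} can be computed block-by-block.

A has Jordan form
J =
  [1, 1, 0]
  [0, 1, 0]
  [0, 0, 1]
(up to reordering of blocks).

Per-block formulas:
  For a 2×2 Jordan block J_2(1): exp(t · J_2(1)) = e^(1t)·(I + t·N), where N is the 2×2 nilpotent shift.
  For a 1×1 block at λ = 1: exp(t · [1]) = [e^(1t)].

After assembling e^{tJ} and conjugating by P, we get:

e^{tA} =
  [-5*t*exp(t) + exp(t), -5*t*exp(t), 0]
  [5*t*exp(t), 5*t*exp(t) + exp(t), 0]
  [12*t*exp(t), 12*t*exp(t), exp(t)]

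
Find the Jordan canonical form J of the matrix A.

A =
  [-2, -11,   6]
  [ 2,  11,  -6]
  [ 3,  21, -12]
J_1(-3) ⊕ J_2(0)

The characteristic polynomial is
  det(x·I − A) = x^3 + 3*x^2 = x^2*(x + 3)

Eigenvalues and multiplicities (the geometric multiplicity of λ is n − rank(A − λI), which equals the number of Jordan blocks for λ):
  λ = -3: algebraic multiplicity = 1, geometric multiplicity = 1
  λ = 0: algebraic multiplicity = 2, geometric multiplicity = 1

Determining the block sizes for each eigenvalue:
  λ = -3: one block (gm = 1), so the single block has size am = 1 → block sizes [1]
  λ = 0: one block (gm = 1), so the single block has size am = 2 → block sizes [2]

Assembling the blocks gives a Jordan form
J =
  [-3, 0, 0]
  [ 0, 0, 1]
  [ 0, 0, 0]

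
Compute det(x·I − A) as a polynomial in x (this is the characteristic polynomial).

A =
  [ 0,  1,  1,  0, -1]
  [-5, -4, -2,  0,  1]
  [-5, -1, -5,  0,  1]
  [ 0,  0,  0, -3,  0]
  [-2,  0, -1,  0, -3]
x^5 + 15*x^4 + 90*x^3 + 270*x^2 + 405*x + 243

Expanding det(x·I − A) (e.g. by cofactor expansion or by noting that A is similar to its Jordan form J, which has the same characteristic polynomial as A) gives
  χ_A(x) = x^5 + 15*x^4 + 90*x^3 + 270*x^2 + 405*x + 243
which factors as (x + 3)^5. The eigenvalues (with algebraic multiplicities) are λ = -3 with multiplicity 5.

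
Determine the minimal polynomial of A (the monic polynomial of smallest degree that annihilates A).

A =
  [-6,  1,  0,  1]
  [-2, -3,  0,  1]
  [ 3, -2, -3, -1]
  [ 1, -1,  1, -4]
x^3 + 12*x^2 + 48*x + 64

The characteristic polynomial is χ_A(x) = (x + 4)^4, so the eigenvalues are known. The minimal polynomial is
  m_A(x) = Π_λ (x − λ)^{k_λ}
where k_λ is the size of the *largest* Jordan block for λ (equivalently, the smallest k with (A − λI)^k v = 0 for every generalised eigenvector v of λ).

  λ = -4: largest Jordan block has size 3, contributing (x + 4)^3

So m_A(x) = (x + 4)^3 = x^3 + 12*x^2 + 48*x + 64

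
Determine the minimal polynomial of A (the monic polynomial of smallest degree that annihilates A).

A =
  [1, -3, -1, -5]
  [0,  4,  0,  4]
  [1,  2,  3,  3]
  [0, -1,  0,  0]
x^2 - 4*x + 4

The characteristic polynomial is χ_A(x) = (x - 2)^4, so the eigenvalues are known. The minimal polynomial is
  m_A(x) = Π_λ (x − λ)^{k_λ}
where k_λ is the size of the *largest* Jordan block for λ (equivalently, the smallest k with (A − λI)^k v = 0 for every generalised eigenvector v of λ).

  λ = 2: largest Jordan block has size 2, contributing (x − 2)^2

So m_A(x) = (x - 2)^2 = x^2 - 4*x + 4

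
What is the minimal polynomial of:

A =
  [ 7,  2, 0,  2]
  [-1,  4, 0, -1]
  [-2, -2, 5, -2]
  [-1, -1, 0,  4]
x^2 - 10*x + 25

The characteristic polynomial is χ_A(x) = (x - 5)^4, so the eigenvalues are known. The minimal polynomial is
  m_A(x) = Π_λ (x − λ)^{k_λ}
where k_λ is the size of the *largest* Jordan block for λ (equivalently, the smallest k with (A − λI)^k v = 0 for every generalised eigenvector v of λ).

  λ = 5: largest Jordan block has size 2, contributing (x − 5)^2

So m_A(x) = (x - 5)^2 = x^2 - 10*x + 25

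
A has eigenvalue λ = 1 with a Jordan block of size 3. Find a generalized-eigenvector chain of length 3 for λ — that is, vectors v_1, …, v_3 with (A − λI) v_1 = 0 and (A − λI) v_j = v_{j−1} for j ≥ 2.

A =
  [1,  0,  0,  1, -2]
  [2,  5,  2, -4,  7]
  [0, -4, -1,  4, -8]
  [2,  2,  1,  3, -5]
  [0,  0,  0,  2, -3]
A Jordan chain for λ = 1 of length 3:
v_1 = (2, 0, 0, 8, 4)ᵀ
v_2 = (0, 2, 0, 2, 0)ᵀ
v_3 = (1, 0, 0, 0, 0)ᵀ

Let N = A − (1)·I. We want v_3 with N^3 v_3 = 0 but N^2 v_3 ≠ 0; then v_{j-1} := N · v_j for j = 3, …, 2.

Pick v_3 = (1, 0, 0, 0, 0)ᵀ.
Then v_2 = N · v_3 = (0, 2, 0, 2, 0)ᵀ.
Then v_1 = N · v_2 = (2, 0, 0, 8, 4)ᵀ.

Sanity check: (A − (1)·I) v_1 = (0, 0, 0, 0, 0)ᵀ = 0. ✓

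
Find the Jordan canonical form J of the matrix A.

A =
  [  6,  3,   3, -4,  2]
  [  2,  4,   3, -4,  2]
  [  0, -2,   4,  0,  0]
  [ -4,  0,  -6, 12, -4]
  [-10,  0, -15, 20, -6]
J_3(4) ⊕ J_1(4) ⊕ J_1(4)

The characteristic polynomial is
  det(x·I − A) = x^5 - 20*x^4 + 160*x^3 - 640*x^2 + 1280*x - 1024 = (x - 4)^5

Eigenvalues and multiplicities (the geometric multiplicity of λ is n − rank(A − λI), which equals the number of Jordan blocks for λ):
  λ = 4: algebraic multiplicity = 5, geometric multiplicity = 3

Determining the block sizes for each eigenvalue:
  λ = 4: with am = 5 and gm = 3, the partition is not yet determined (e.g. several partitions of 5 into 3 parts exist). Let N = A − (4)·I. Computing rank(N^1) = 2, rank(N^2) = 1, rank(N^3) = 0; the number of blocks of size ≥ j is rank(N^{j−1}) − rank(N^j), giving [3, 1, 1]. So we have 1 block(s) of size 3, 2 block(s) of size 1 → block sizes [3, 1, 1]

Assembling the blocks gives a Jordan form
J =
  [4, 1, 0, 0, 0]
  [0, 4, 1, 0, 0]
  [0, 0, 4, 0, 0]
  [0, 0, 0, 4, 0]
  [0, 0, 0, 0, 4]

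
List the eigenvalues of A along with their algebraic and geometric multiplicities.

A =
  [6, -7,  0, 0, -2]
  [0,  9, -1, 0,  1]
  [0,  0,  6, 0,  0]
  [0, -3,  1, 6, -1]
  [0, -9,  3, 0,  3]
λ = 6: alg = 5, geom = 3

Step 1 — factor the characteristic polynomial to read off the algebraic multiplicities:
  χ_A(x) = (x - 6)^5

Step 2 — compute geometric multiplicities via the rank-nullity identity g(λ) = n − rank(A − λI):
  rank(A − (6)·I) = 2, so dim ker(A − (6)·I) = n − 2 = 3

Summary:
  λ = 6: algebraic multiplicity = 5, geometric multiplicity = 3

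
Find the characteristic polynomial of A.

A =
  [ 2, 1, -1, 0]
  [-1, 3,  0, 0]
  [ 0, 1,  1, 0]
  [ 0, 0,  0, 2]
x^4 - 8*x^3 + 24*x^2 - 32*x + 16

Expanding det(x·I − A) (e.g. by cofactor expansion or by noting that A is similar to its Jordan form J, which has the same characteristic polynomial as A) gives
  χ_A(x) = x^4 - 8*x^3 + 24*x^2 - 32*x + 16
which factors as (x - 2)^4. The eigenvalues (with algebraic multiplicities) are λ = 2 with multiplicity 4.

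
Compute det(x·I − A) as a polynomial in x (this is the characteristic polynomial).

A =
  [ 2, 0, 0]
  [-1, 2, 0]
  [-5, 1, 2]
x^3 - 6*x^2 + 12*x - 8

Expanding det(x·I − A) (e.g. by cofactor expansion or by noting that A is similar to its Jordan form J, which has the same characteristic polynomial as A) gives
  χ_A(x) = x^3 - 6*x^2 + 12*x - 8
which factors as (x - 2)^3. The eigenvalues (with algebraic multiplicities) are λ = 2 with multiplicity 3.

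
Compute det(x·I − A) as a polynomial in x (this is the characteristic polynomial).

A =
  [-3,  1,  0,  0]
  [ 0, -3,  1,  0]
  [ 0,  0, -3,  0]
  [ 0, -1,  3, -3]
x^4 + 12*x^3 + 54*x^2 + 108*x + 81

Expanding det(x·I − A) (e.g. by cofactor expansion or by noting that A is similar to its Jordan form J, which has the same characteristic polynomial as A) gives
  χ_A(x) = x^4 + 12*x^3 + 54*x^2 + 108*x + 81
which factors as (x + 3)^4. The eigenvalues (with algebraic multiplicities) are λ = -3 with multiplicity 4.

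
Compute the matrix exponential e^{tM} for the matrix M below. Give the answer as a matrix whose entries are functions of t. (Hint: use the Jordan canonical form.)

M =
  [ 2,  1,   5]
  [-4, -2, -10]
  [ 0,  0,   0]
e^{tM} =
  [2*t + 1, t, 5*t]
  [-4*t, 1 - 2*t, -10*t]
  [0, 0, 1]

Strategy: write M = P · J · P⁻¹ where J is a Jordan canonical form, so e^{tM} = P · e^{tJ} · P⁻¹, and e^{tJ} can be computed block-by-block.

M has Jordan form
J =
  [0, 1, 0]
  [0, 0, 0]
  [0, 0, 0]
(up to reordering of blocks).

Per-block formulas:
  For a 1×1 block at λ = 0: exp(t · [0]) = [e^(0t)].
  For a 2×2 Jordan block J_2(0): exp(t · J_2(0)) = e^(0t)·(I + t·N), where N is the 2×2 nilpotent shift.

After assembling e^{tJ} and conjugating by P, we get:

e^{tM} =
  [2*t + 1, t, 5*t]
  [-4*t, 1 - 2*t, -10*t]
  [0, 0, 1]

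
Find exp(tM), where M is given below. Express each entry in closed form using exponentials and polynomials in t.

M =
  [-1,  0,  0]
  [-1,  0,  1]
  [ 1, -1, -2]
e^{tM} =
  [exp(-t), 0, 0]
  [-t*exp(-t), t*exp(-t) + exp(-t), t*exp(-t)]
  [t*exp(-t), -t*exp(-t), -t*exp(-t) + exp(-t)]

Strategy: write M = P · J · P⁻¹ where J is a Jordan canonical form, so e^{tM} = P · e^{tJ} · P⁻¹, and e^{tJ} can be computed block-by-block.

M has Jordan form
J =
  [-1,  1,  0]
  [ 0, -1,  0]
  [ 0,  0, -1]
(up to reordering of blocks).

Per-block formulas:
  For a 1×1 block at λ = -1: exp(t · [-1]) = [e^(-1t)].
  For a 2×2 Jordan block J_2(-1): exp(t · J_2(-1)) = e^(-1t)·(I + t·N), where N is the 2×2 nilpotent shift.

After assembling e^{tJ} and conjugating by P, we get:

e^{tM} =
  [exp(-t), 0, 0]
  [-t*exp(-t), t*exp(-t) + exp(-t), t*exp(-t)]
  [t*exp(-t), -t*exp(-t), -t*exp(-t) + exp(-t)]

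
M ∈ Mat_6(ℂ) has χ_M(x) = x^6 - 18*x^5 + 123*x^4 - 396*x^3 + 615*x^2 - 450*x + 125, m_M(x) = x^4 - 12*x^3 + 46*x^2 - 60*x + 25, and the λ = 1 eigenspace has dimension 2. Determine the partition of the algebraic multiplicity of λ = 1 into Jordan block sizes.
Block sizes for λ = 1: [2, 1]

Step 1 — from the characteristic polynomial, algebraic multiplicity of λ = 1 is 3. From dim ker(M − (1)·I) = 2, there are exactly 2 Jordan blocks for λ = 1.
Step 2 — from the minimal polynomial, the factor (x − 1)^2 tells us the largest block for λ = 1 has size 2.
Step 3 — with total size 3, 2 blocks, and largest block 2, the block sizes (in nonincreasing order) are [2, 1].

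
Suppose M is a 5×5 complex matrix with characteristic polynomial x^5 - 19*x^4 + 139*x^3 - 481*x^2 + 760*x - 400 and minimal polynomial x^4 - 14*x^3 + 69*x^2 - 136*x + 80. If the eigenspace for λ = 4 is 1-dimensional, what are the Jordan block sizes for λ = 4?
Block sizes for λ = 4: [2]

Step 1 — from the characteristic polynomial, algebraic multiplicity of λ = 4 is 2. From dim ker(M − (4)·I) = 1, there are exactly 1 Jordan blocks for λ = 4.
Step 2 — from the minimal polynomial, the factor (x − 4)^2 tells us the largest block for λ = 4 has size 2.
Step 3 — with total size 2, 1 blocks, and largest block 2, the block sizes (in nonincreasing order) are [2].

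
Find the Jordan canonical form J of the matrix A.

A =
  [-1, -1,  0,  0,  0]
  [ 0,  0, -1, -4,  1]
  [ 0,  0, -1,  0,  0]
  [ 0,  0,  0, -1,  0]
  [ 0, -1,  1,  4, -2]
J_3(-1) ⊕ J_1(-1) ⊕ J_1(-1)

The characteristic polynomial is
  det(x·I − A) = x^5 + 5*x^4 + 10*x^3 + 10*x^2 + 5*x + 1 = (x + 1)^5

Eigenvalues and multiplicities (the geometric multiplicity of λ is n − rank(A − λI), which equals the number of Jordan blocks for λ):
  λ = -1: algebraic multiplicity = 5, geometric multiplicity = 3

Determining the block sizes for each eigenvalue:
  λ = -1: with am = 5 and gm = 3, the partition is not yet determined (e.g. several partitions of 5 into 3 parts exist). Let N = A − (-1)·I. Computing rank(N^1) = 2, rank(N^2) = 1, rank(N^3) = 0; the number of blocks of size ≥ j is rank(N^{j−1}) − rank(N^j), giving [3, 1, 1]. So we have 1 block(s) of size 3, 2 block(s) of size 1 → block sizes [3, 1, 1]

Assembling the blocks gives a Jordan form
J =
  [-1,  1,  0,  0,  0]
  [ 0, -1,  1,  0,  0]
  [ 0,  0, -1,  0,  0]
  [ 0,  0,  0, -1,  0]
  [ 0,  0,  0,  0, -1]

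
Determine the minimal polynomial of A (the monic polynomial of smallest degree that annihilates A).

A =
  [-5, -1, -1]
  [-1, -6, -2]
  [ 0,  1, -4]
x^3 + 15*x^2 + 75*x + 125

The characteristic polynomial is χ_A(x) = (x + 5)^3, so the eigenvalues are known. The minimal polynomial is
  m_A(x) = Π_λ (x − λ)^{k_λ}
where k_λ is the size of the *largest* Jordan block for λ (equivalently, the smallest k with (A − λI)^k v = 0 for every generalised eigenvector v of λ).

  λ = -5: largest Jordan block has size 3, contributing (x + 5)^3

So m_A(x) = (x + 5)^3 = x^3 + 15*x^2 + 75*x + 125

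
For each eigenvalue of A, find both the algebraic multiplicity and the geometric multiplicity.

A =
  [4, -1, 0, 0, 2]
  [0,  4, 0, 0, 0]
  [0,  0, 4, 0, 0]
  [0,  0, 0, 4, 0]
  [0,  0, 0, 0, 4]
λ = 4: alg = 5, geom = 4

Step 1 — factor the characteristic polynomial to read off the algebraic multiplicities:
  χ_A(x) = (x - 4)^5

Step 2 — compute geometric multiplicities via the rank-nullity identity g(λ) = n − rank(A − λI):
  rank(A − (4)·I) = 1, so dim ker(A − (4)·I) = n − 1 = 4

Summary:
  λ = 4: algebraic multiplicity = 5, geometric multiplicity = 4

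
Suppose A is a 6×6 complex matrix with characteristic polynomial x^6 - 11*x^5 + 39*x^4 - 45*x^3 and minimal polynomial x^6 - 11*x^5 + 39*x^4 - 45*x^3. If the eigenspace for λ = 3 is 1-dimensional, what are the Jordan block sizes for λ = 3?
Block sizes for λ = 3: [2]

Step 1 — from the characteristic polynomial, algebraic multiplicity of λ = 3 is 2. From dim ker(A − (3)·I) = 1, there are exactly 1 Jordan blocks for λ = 3.
Step 2 — from the minimal polynomial, the factor (x − 3)^2 tells us the largest block for λ = 3 has size 2.
Step 3 — with total size 2, 1 blocks, and largest block 2, the block sizes (in nonincreasing order) are [2].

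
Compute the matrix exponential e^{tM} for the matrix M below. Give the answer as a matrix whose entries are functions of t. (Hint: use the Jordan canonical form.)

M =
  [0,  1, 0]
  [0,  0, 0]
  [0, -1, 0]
e^{tM} =
  [1, t, 0]
  [0, 1, 0]
  [0, -t, 1]

Strategy: write M = P · J · P⁻¹ where J is a Jordan canonical form, so e^{tM} = P · e^{tJ} · P⁻¹, and e^{tJ} can be computed block-by-block.

M has Jordan form
J =
  [0, 1, 0]
  [0, 0, 0]
  [0, 0, 0]
(up to reordering of blocks).

Per-block formulas:
  For a 1×1 block at λ = 0: exp(t · [0]) = [e^(0t)].
  For a 2×2 Jordan block J_2(0): exp(t · J_2(0)) = e^(0t)·(I + t·N), where N is the 2×2 nilpotent shift.

After assembling e^{tJ} and conjugating by P, we get:

e^{tM} =
  [1, t, 0]
  [0, 1, 0]
  [0, -t, 1]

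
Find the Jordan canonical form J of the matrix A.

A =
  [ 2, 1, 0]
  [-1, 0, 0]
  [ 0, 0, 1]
J_2(1) ⊕ J_1(1)

The characteristic polynomial is
  det(x·I − A) = x^3 - 3*x^2 + 3*x - 1 = (x - 1)^3

Eigenvalues and multiplicities (the geometric multiplicity of λ is n − rank(A − λI), which equals the number of Jordan blocks for λ):
  λ = 1: algebraic multiplicity = 3, geometric multiplicity = 2

Determining the block sizes for each eigenvalue:
  λ = 1: 2 blocks summing to 3 forces exactly one block of size 2 and the rest size 1 → block sizes [2, 1]

Assembling the blocks gives a Jordan form
J =
  [1, 1, 0]
  [0, 1, 0]
  [0, 0, 1]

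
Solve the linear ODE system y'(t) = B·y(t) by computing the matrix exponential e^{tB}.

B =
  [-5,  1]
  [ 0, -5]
e^{tB} =
  [exp(-5*t), t*exp(-5*t)]
  [0, exp(-5*t)]

Strategy: write B = P · J · P⁻¹ where J is a Jordan canonical form, so e^{tB} = P · e^{tJ} · P⁻¹, and e^{tJ} can be computed block-by-block.

B has Jordan form
J =
  [-5,  1]
  [ 0, -5]
(up to reordering of blocks).

Per-block formulas:
  For a 2×2 Jordan block J_2(-5): exp(t · J_2(-5)) = e^(-5t)·(I + t·N), where N is the 2×2 nilpotent shift.

After assembling e^{tJ} and conjugating by P, we get:

e^{tB} =
  [exp(-5*t), t*exp(-5*t)]
  [0, exp(-5*t)]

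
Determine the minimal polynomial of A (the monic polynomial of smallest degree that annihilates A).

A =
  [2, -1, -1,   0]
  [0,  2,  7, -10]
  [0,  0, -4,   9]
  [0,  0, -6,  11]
x^4 - 11*x^3 + 42*x^2 - 68*x + 40

The characteristic polynomial is χ_A(x) = (x - 5)*(x - 2)^3, so the eigenvalues are known. The minimal polynomial is
  m_A(x) = Π_λ (x − λ)^{k_λ}
where k_λ is the size of the *largest* Jordan block for λ (equivalently, the smallest k with (A − λI)^k v = 0 for every generalised eigenvector v of λ).

  λ = 2: largest Jordan block has size 3, contributing (x − 2)^3
  λ = 5: largest Jordan block has size 1, contributing (x − 5)

So m_A(x) = (x - 5)*(x - 2)^3 = x^4 - 11*x^3 + 42*x^2 - 68*x + 40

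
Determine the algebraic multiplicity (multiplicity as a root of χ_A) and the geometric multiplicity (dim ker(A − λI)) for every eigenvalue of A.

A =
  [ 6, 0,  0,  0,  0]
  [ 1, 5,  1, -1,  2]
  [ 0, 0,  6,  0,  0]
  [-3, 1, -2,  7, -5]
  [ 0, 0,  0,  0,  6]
λ = 6: alg = 5, geom = 3

Step 1 — factor the characteristic polynomial to read off the algebraic multiplicities:
  χ_A(x) = (x - 6)^5

Step 2 — compute geometric multiplicities via the rank-nullity identity g(λ) = n − rank(A − λI):
  rank(A − (6)·I) = 2, so dim ker(A − (6)·I) = n − 2 = 3

Summary:
  λ = 6: algebraic multiplicity = 5, geometric multiplicity = 3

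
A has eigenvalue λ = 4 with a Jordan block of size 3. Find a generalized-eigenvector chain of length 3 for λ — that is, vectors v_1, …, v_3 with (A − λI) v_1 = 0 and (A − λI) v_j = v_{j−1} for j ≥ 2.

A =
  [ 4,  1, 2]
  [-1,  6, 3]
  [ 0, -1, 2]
A Jordan chain for λ = 4 of length 3:
v_1 = (-1, -2, 1)ᵀ
v_2 = (0, -1, 0)ᵀ
v_3 = (1, 0, 0)ᵀ

Let N = A − (4)·I. We want v_3 with N^3 v_3 = 0 but N^2 v_3 ≠ 0; then v_{j-1} := N · v_j for j = 3, …, 2.

Pick v_3 = (1, 0, 0)ᵀ.
Then v_2 = N · v_3 = (0, -1, 0)ᵀ.
Then v_1 = N · v_2 = (-1, -2, 1)ᵀ.

Sanity check: (A − (4)·I) v_1 = (0, 0, 0)ᵀ = 0. ✓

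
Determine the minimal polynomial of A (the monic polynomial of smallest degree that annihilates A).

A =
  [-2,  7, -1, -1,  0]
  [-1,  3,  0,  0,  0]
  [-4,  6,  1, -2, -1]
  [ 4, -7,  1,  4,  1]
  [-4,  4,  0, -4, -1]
x^3 - 3*x^2 + 3*x - 1

The characteristic polynomial is χ_A(x) = (x - 1)^5, so the eigenvalues are known. The minimal polynomial is
  m_A(x) = Π_λ (x − λ)^{k_λ}
where k_λ is the size of the *largest* Jordan block for λ (equivalently, the smallest k with (A − λI)^k v = 0 for every generalised eigenvector v of λ).

  λ = 1: largest Jordan block has size 3, contributing (x − 1)^3

So m_A(x) = (x - 1)^3 = x^3 - 3*x^2 + 3*x - 1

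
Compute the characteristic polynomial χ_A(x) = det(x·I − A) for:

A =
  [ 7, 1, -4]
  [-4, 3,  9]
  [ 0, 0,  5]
x^3 - 15*x^2 + 75*x - 125

Expanding det(x·I − A) (e.g. by cofactor expansion or by noting that A is similar to its Jordan form J, which has the same characteristic polynomial as A) gives
  χ_A(x) = x^3 - 15*x^2 + 75*x - 125
which factors as (x - 5)^3. The eigenvalues (with algebraic multiplicities) are λ = 5 with multiplicity 3.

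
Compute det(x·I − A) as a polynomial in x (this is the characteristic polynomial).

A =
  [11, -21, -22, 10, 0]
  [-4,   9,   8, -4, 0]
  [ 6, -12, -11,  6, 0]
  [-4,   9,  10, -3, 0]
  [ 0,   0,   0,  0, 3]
x^5 - 9*x^4 + 30*x^3 - 46*x^2 + 33*x - 9

Expanding det(x·I − A) (e.g. by cofactor expansion or by noting that A is similar to its Jordan form J, which has the same characteristic polynomial as A) gives
  χ_A(x) = x^5 - 9*x^4 + 30*x^3 - 46*x^2 + 33*x - 9
which factors as (x - 3)^2*(x - 1)^3. The eigenvalues (with algebraic multiplicities) are λ = 1 with multiplicity 3, λ = 3 with multiplicity 2.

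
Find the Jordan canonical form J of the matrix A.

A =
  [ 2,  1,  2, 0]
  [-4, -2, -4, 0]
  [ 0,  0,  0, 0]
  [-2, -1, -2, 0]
J_2(0) ⊕ J_1(0) ⊕ J_1(0)

The characteristic polynomial is
  det(x·I − A) = x^4

Eigenvalues and multiplicities (the geometric multiplicity of λ is n − rank(A − λI), which equals the number of Jordan blocks for λ):
  λ = 0: algebraic multiplicity = 4, geometric multiplicity = 3

Determining the block sizes for each eigenvalue:
  λ = 0: 3 blocks summing to 4 forces exactly one block of size 2 and the rest size 1 → block sizes [2, 1, 1]

Assembling the blocks gives a Jordan form
J =
  [0, 1, 0, 0]
  [0, 0, 0, 0]
  [0, 0, 0, 0]
  [0, 0, 0, 0]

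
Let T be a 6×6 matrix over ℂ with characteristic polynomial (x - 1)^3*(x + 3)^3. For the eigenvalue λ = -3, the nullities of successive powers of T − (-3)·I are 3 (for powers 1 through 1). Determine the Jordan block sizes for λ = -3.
Block sizes for λ = -3: [1, 1, 1]

From the dimensions of kernels of powers, the number of Jordan blocks of size at least j is d_j − d_{j−1} where d_j = dim ker(N^j) (with d_0 = 0). Computing the differences gives [3].
The number of blocks of size exactly k is (#blocks of size ≥ k) − (#blocks of size ≥ k + 1), so the partition is: 3 block(s) of size 1.
In nonincreasing order the block sizes are [1, 1, 1].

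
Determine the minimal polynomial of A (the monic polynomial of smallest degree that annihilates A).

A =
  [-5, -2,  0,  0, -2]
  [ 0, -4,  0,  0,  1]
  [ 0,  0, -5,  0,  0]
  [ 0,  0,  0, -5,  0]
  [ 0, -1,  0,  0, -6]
x^2 + 10*x + 25

The characteristic polynomial is χ_A(x) = (x + 5)^5, so the eigenvalues are known. The minimal polynomial is
  m_A(x) = Π_λ (x − λ)^{k_λ}
where k_λ is the size of the *largest* Jordan block for λ (equivalently, the smallest k with (A − λI)^k v = 0 for every generalised eigenvector v of λ).

  λ = -5: largest Jordan block has size 2, contributing (x + 5)^2

So m_A(x) = (x + 5)^2 = x^2 + 10*x + 25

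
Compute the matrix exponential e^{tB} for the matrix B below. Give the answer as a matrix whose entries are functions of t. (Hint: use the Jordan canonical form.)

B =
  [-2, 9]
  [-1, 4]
e^{tB} =
  [-3*t*exp(t) + exp(t), 9*t*exp(t)]
  [-t*exp(t), 3*t*exp(t) + exp(t)]

Strategy: write B = P · J · P⁻¹ where J is a Jordan canonical form, so e^{tB} = P · e^{tJ} · P⁻¹, and e^{tJ} can be computed block-by-block.

B has Jordan form
J =
  [1, 1]
  [0, 1]
(up to reordering of blocks).

Per-block formulas:
  For a 2×2 Jordan block J_2(1): exp(t · J_2(1)) = e^(1t)·(I + t·N), where N is the 2×2 nilpotent shift.

After assembling e^{tJ} and conjugating by P, we get:

e^{tB} =
  [-3*t*exp(t) + exp(t), 9*t*exp(t)]
  [-t*exp(t), 3*t*exp(t) + exp(t)]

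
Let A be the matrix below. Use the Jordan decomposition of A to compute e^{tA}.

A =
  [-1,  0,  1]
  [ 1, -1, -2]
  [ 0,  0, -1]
e^{tA} =
  [exp(-t), 0, t*exp(-t)]
  [t*exp(-t), exp(-t), t^2*exp(-t)/2 - 2*t*exp(-t)]
  [0, 0, exp(-t)]

Strategy: write A = P · J · P⁻¹ where J is a Jordan canonical form, so e^{tA} = P · e^{tJ} · P⁻¹, and e^{tJ} can be computed block-by-block.

A has Jordan form
J =
  [-1,  1,  0]
  [ 0, -1,  1]
  [ 0,  0, -1]
(up to reordering of blocks).

Per-block formulas:
  For a 3×3 Jordan block J_3(-1): exp(t · J_3(-1)) = e^(-1t)·(I + t·N + (t^2/2)·N^2), where N is the 3×3 nilpotent shift.

After assembling e^{tJ} and conjugating by P, we get:

e^{tA} =
  [exp(-t), 0, t*exp(-t)]
  [t*exp(-t), exp(-t), t^2*exp(-t)/2 - 2*t*exp(-t)]
  [0, 0, exp(-t)]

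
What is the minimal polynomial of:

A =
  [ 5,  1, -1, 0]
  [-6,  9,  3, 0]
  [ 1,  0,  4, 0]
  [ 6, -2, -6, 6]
x^3 - 18*x^2 + 108*x - 216

The characteristic polynomial is χ_A(x) = (x - 6)^4, so the eigenvalues are known. The minimal polynomial is
  m_A(x) = Π_λ (x − λ)^{k_λ}
where k_λ is the size of the *largest* Jordan block for λ (equivalently, the smallest k with (A − λI)^k v = 0 for every generalised eigenvector v of λ).

  λ = 6: largest Jordan block has size 3, contributing (x − 6)^3

So m_A(x) = (x - 6)^3 = x^3 - 18*x^2 + 108*x - 216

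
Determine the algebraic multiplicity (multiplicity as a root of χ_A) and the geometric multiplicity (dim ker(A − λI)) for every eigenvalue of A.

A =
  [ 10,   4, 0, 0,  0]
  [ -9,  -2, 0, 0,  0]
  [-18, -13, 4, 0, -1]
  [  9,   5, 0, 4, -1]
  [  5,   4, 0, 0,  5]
λ = 4: alg = 4, geom = 2; λ = 5: alg = 1, geom = 1

Step 1 — factor the characteristic polynomial to read off the algebraic multiplicities:
  χ_A(x) = (x - 5)*(x - 4)^4

Step 2 — compute geometric multiplicities via the rank-nullity identity g(λ) = n − rank(A − λI):
  rank(A − (4)·I) = 3, so dim ker(A − (4)·I) = n − 3 = 2
  rank(A − (5)·I) = 4, so dim ker(A − (5)·I) = n − 4 = 1

Summary:
  λ = 4: algebraic multiplicity = 4, geometric multiplicity = 2
  λ = 5: algebraic multiplicity = 1, geometric multiplicity = 1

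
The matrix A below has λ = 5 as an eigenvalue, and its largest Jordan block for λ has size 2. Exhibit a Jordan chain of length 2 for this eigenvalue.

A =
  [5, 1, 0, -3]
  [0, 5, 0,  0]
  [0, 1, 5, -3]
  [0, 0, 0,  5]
A Jordan chain for λ = 5 of length 2:
v_1 = (1, 0, 1, 0)ᵀ
v_2 = (0, 1, 0, 0)ᵀ

Let N = A − (5)·I. We want v_2 with N^2 v_2 = 0 but N^1 v_2 ≠ 0; then v_{j-1} := N · v_j for j = 2, …, 2.

Pick v_2 = (0, 1, 0, 0)ᵀ.
Then v_1 = N · v_2 = (1, 0, 1, 0)ᵀ.

Sanity check: (A − (5)·I) v_1 = (0, 0, 0, 0)ᵀ = 0. ✓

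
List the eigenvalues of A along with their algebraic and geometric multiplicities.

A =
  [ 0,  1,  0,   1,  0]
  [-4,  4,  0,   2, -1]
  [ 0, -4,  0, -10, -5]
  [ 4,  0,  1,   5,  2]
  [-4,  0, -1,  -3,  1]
λ = 2: alg = 5, geom = 2

Step 1 — factor the characteristic polynomial to read off the algebraic multiplicities:
  χ_A(x) = (x - 2)^5

Step 2 — compute geometric multiplicities via the rank-nullity identity g(λ) = n − rank(A − λI):
  rank(A − (2)·I) = 3, so dim ker(A − (2)·I) = n − 3 = 2

Summary:
  λ = 2: algebraic multiplicity = 5, geometric multiplicity = 2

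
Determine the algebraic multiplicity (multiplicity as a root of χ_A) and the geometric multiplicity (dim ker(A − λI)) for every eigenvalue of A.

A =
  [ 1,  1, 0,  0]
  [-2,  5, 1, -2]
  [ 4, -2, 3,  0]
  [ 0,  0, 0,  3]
λ = 3: alg = 4, geom = 2

Step 1 — factor the characteristic polynomial to read off the algebraic multiplicities:
  χ_A(x) = (x - 3)^4

Step 2 — compute geometric multiplicities via the rank-nullity identity g(λ) = n − rank(A − λI):
  rank(A − (3)·I) = 2, so dim ker(A − (3)·I) = n − 2 = 2

Summary:
  λ = 3: algebraic multiplicity = 4, geometric multiplicity = 2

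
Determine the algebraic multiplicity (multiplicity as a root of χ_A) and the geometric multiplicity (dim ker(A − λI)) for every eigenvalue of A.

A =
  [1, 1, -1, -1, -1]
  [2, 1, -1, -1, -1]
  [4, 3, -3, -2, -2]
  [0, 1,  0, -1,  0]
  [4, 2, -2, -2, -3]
λ = -1: alg = 5, geom = 3

Step 1 — factor the characteristic polynomial to read off the algebraic multiplicities:
  χ_A(x) = (x + 1)^5

Step 2 — compute geometric multiplicities via the rank-nullity identity g(λ) = n − rank(A − λI):
  rank(A − (-1)·I) = 2, so dim ker(A − (-1)·I) = n − 2 = 3

Summary:
  λ = -1: algebraic multiplicity = 5, geometric multiplicity = 3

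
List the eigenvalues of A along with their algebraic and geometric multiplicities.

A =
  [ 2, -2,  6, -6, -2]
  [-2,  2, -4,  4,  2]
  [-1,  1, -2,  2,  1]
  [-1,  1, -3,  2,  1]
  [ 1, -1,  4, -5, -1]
λ = 0: alg = 2, geom = 2; λ = 1: alg = 3, geom = 1

Step 1 — factor the characteristic polynomial to read off the algebraic multiplicities:
  χ_A(x) = x^2*(x - 1)^3

Step 2 — compute geometric multiplicities via the rank-nullity identity g(λ) = n − rank(A − λI):
  rank(A − (0)·I) = 3, so dim ker(A − (0)·I) = n − 3 = 2
  rank(A − (1)·I) = 4, so dim ker(A − (1)·I) = n − 4 = 1

Summary:
  λ = 0: algebraic multiplicity = 2, geometric multiplicity = 2
  λ = 1: algebraic multiplicity = 3, geometric multiplicity = 1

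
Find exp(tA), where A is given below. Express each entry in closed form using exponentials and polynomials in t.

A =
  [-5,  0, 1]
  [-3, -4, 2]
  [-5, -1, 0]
e^{tA} =
  [-t^2*exp(-3*t)/2 - 2*t*exp(-3*t) + exp(-3*t), -t^2*exp(-3*t)/2, t^2*exp(-3*t)/2 + t*exp(-3*t)]
  [-t^2*exp(-3*t)/2 - 3*t*exp(-3*t), -t^2*exp(-3*t)/2 - t*exp(-3*t) + exp(-3*t), t^2*exp(-3*t)/2 + 2*t*exp(-3*t)]
  [-t^2*exp(-3*t) - 5*t*exp(-3*t), -t^2*exp(-3*t) - t*exp(-3*t), t^2*exp(-3*t) + 3*t*exp(-3*t) + exp(-3*t)]

Strategy: write A = P · J · P⁻¹ where J is a Jordan canonical form, so e^{tA} = P · e^{tJ} · P⁻¹, and e^{tJ} can be computed block-by-block.

A has Jordan form
J =
  [-3,  1,  0]
  [ 0, -3,  1]
  [ 0,  0, -3]
(up to reordering of blocks).

Per-block formulas:
  For a 3×3 Jordan block J_3(-3): exp(t · J_3(-3)) = e^(-3t)·(I + t·N + (t^2/2)·N^2), where N is the 3×3 nilpotent shift.

After assembling e^{tJ} and conjugating by P, we get:

e^{tA} =
  [-t^2*exp(-3*t)/2 - 2*t*exp(-3*t) + exp(-3*t), -t^2*exp(-3*t)/2, t^2*exp(-3*t)/2 + t*exp(-3*t)]
  [-t^2*exp(-3*t)/2 - 3*t*exp(-3*t), -t^2*exp(-3*t)/2 - t*exp(-3*t) + exp(-3*t), t^2*exp(-3*t)/2 + 2*t*exp(-3*t)]
  [-t^2*exp(-3*t) - 5*t*exp(-3*t), -t^2*exp(-3*t) - t*exp(-3*t), t^2*exp(-3*t) + 3*t*exp(-3*t) + exp(-3*t)]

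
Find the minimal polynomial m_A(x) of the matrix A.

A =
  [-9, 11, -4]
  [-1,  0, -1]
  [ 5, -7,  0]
x^3 + 9*x^2 + 24*x + 20

The characteristic polynomial is χ_A(x) = (x + 2)^2*(x + 5), so the eigenvalues are known. The minimal polynomial is
  m_A(x) = Π_λ (x − λ)^{k_λ}
where k_λ is the size of the *largest* Jordan block for λ (equivalently, the smallest k with (A − λI)^k v = 0 for every generalised eigenvector v of λ).

  λ = -5: largest Jordan block has size 1, contributing (x + 5)
  λ = -2: largest Jordan block has size 2, contributing (x + 2)^2

So m_A(x) = (x + 2)^2*(x + 5) = x^3 + 9*x^2 + 24*x + 20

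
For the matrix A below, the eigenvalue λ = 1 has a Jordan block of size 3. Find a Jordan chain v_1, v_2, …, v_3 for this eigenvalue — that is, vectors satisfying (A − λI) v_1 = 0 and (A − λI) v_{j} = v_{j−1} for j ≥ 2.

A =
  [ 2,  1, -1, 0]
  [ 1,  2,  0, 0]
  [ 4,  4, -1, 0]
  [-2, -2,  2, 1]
A Jordan chain for λ = 1 of length 3:
v_1 = (-2, 2, 0, 4)ᵀ
v_2 = (1, 1, 4, -2)ᵀ
v_3 = (1, 0, 0, 0)ᵀ

Let N = A − (1)·I. We want v_3 with N^3 v_3 = 0 but N^2 v_3 ≠ 0; then v_{j-1} := N · v_j for j = 3, …, 2.

Pick v_3 = (1, 0, 0, 0)ᵀ.
Then v_2 = N · v_3 = (1, 1, 4, -2)ᵀ.
Then v_1 = N · v_2 = (-2, 2, 0, 4)ᵀ.

Sanity check: (A − (1)·I) v_1 = (0, 0, 0, 0)ᵀ = 0. ✓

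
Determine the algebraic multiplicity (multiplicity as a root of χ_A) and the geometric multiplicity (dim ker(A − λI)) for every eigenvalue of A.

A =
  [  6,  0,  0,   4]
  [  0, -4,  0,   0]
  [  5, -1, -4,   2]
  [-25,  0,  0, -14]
λ = -4: alg = 4, geom = 2

Step 1 — factor the characteristic polynomial to read off the algebraic multiplicities:
  χ_A(x) = (x + 4)^4

Step 2 — compute geometric multiplicities via the rank-nullity identity g(λ) = n − rank(A − λI):
  rank(A − (-4)·I) = 2, so dim ker(A − (-4)·I) = n − 2 = 2

Summary:
  λ = -4: algebraic multiplicity = 4, geometric multiplicity = 2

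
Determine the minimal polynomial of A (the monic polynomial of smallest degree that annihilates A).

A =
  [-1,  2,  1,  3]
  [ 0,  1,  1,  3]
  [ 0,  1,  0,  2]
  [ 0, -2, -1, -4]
x^3 + 3*x^2 + 3*x + 1

The characteristic polynomial is χ_A(x) = (x + 1)^4, so the eigenvalues are known. The minimal polynomial is
  m_A(x) = Π_λ (x − λ)^{k_λ}
where k_λ is the size of the *largest* Jordan block for λ (equivalently, the smallest k with (A − λI)^k v = 0 for every generalised eigenvector v of λ).

  λ = -1: largest Jordan block has size 3, contributing (x + 1)^3

So m_A(x) = (x + 1)^3 = x^3 + 3*x^2 + 3*x + 1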